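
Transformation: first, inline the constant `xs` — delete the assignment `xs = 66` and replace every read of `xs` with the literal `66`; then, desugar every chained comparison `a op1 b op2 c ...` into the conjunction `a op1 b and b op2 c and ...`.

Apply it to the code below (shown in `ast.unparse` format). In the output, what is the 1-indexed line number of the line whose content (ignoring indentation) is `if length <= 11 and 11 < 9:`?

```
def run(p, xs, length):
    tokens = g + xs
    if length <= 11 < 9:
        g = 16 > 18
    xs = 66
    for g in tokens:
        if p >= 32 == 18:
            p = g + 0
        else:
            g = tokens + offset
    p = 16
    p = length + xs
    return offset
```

3

Transformed code:
def run(p, xs, length):
    tokens = g + 66
    if length <= 11 and 11 < 9:
        g = 16 > 18
    for g in tokens:
        if p >= 32 and 32 == 18:
            p = g + 0
        else:
            g = tokens + offset
    p = 16
    p = length + 66
    return offset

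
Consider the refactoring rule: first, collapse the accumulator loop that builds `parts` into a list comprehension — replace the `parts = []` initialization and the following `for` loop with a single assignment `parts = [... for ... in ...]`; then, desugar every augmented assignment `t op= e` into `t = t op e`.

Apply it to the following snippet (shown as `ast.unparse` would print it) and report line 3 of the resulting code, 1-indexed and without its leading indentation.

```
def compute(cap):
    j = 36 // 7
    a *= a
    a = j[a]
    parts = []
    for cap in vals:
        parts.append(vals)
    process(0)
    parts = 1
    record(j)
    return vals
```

Transformed code:
def compute(cap):
    j = 36 // 7
    a = a * a
    a = j[a]
    parts = [vals for cap in vals]
    process(0)
    parts = 1
    record(j)
    return vals

a = a * a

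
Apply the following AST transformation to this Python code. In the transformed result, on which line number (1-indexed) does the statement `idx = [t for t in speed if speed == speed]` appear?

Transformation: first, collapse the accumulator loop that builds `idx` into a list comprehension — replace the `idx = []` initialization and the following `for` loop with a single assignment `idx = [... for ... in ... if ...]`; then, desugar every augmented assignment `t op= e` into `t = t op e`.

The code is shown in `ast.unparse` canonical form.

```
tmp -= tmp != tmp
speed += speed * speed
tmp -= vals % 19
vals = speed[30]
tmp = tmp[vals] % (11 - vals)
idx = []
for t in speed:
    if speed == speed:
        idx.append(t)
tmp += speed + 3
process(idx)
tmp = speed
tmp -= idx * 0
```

6

Transformed code:
tmp = tmp - (tmp != tmp)
speed = speed + speed * speed
tmp = tmp - vals % 19
vals = speed[30]
tmp = tmp[vals] % (11 - vals)
idx = [t for t in speed if speed == speed]
tmp = tmp + (speed + 3)
process(idx)
tmp = speed
tmp = tmp - idx * 0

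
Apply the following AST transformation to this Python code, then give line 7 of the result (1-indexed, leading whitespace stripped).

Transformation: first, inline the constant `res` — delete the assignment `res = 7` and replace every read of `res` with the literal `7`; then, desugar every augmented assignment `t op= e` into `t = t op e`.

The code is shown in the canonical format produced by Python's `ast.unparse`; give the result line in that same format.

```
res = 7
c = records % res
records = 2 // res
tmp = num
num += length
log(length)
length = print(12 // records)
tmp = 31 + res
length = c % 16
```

Transformed code:
c = records % 7
records = 2 // 7
tmp = num
num = num + length
log(length)
length = print(12 // records)
tmp = 31 + 7
length = c % 16

tmp = 31 + 7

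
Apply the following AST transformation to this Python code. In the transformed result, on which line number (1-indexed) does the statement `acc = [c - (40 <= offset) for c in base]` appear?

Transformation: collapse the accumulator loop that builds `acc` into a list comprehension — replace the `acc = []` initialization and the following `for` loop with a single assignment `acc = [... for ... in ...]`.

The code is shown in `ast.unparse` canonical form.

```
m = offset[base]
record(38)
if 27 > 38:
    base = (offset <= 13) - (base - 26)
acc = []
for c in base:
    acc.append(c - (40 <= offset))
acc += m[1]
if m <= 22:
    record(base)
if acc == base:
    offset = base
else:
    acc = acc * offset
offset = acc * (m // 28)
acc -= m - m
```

5

Transformed code:
m = offset[base]
record(38)
if 27 > 38:
    base = (offset <= 13) - (base - 26)
acc = [c - (40 <= offset) for c in base]
acc += m[1]
if m <= 22:
    record(base)
if acc == base:
    offset = base
else:
    acc = acc * offset
offset = acc * (m // 28)
acc -= m - m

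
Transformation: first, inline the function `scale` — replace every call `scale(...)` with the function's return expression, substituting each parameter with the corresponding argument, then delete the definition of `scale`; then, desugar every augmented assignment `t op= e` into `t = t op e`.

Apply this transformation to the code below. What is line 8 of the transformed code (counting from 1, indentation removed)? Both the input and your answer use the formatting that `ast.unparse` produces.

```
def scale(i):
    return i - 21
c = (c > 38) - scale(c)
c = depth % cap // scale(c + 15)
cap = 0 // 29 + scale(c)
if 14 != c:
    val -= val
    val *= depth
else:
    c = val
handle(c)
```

c = val

Transformed code:
c = (c > 38) - (c - 21)
c = depth % cap // (c + 15 - 21)
cap = 0 // 29 + (c - 21)
if 14 != c:
    val = val - val
    val = val * depth
else:
    c = val
handle(c)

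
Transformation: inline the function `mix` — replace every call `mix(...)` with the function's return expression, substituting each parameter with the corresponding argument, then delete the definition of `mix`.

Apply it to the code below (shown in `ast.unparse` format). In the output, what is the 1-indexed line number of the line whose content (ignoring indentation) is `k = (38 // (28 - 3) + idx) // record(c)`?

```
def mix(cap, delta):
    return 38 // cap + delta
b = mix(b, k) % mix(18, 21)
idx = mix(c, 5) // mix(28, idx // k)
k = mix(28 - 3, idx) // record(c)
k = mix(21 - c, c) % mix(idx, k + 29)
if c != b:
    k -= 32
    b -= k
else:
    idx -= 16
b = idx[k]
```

Transformed code:
b = (38 // b + k) % (38 // 18 + 21)
idx = (38 // c + 5) // (38 // 28 + idx // k)
k = (38 // (28 - 3) + idx) // record(c)
k = (38 // (21 - c) + c) % (38 // idx + (k + 29))
if c != b:
    k -= 32
    b -= k
else:
    idx -= 16
b = idx[k]

3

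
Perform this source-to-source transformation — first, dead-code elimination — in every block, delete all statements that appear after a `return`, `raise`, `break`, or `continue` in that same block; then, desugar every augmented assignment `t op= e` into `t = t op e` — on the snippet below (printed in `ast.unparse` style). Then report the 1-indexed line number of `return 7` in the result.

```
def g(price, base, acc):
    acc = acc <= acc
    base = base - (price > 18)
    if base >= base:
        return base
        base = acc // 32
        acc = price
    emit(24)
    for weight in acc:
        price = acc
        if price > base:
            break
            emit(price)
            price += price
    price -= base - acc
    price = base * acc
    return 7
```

13

Transformed code:
def g(price, base, acc):
    acc = acc <= acc
    base = base - (price > 18)
    if base >= base:
        return base
    emit(24)
    for weight in acc:
        price = acc
        if price > base:
            break
    price = price - (base - acc)
    price = base * acc
    return 7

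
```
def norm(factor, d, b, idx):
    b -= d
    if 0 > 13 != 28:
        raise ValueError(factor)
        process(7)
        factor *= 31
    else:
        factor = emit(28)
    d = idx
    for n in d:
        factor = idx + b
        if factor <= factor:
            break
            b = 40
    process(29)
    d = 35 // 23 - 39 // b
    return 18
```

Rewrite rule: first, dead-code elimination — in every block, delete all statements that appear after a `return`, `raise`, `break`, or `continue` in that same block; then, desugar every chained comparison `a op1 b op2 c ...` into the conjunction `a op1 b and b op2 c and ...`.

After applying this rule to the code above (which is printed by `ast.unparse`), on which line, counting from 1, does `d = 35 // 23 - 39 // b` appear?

13

Transformed code:
def norm(factor, d, b, idx):
    b -= d
    if 0 > 13 and 13 != 28:
        raise ValueError(factor)
    else:
        factor = emit(28)
    d = idx
    for n in d:
        factor = idx + b
        if factor <= factor:
            break
    process(29)
    d = 35 // 23 - 39 // b
    return 18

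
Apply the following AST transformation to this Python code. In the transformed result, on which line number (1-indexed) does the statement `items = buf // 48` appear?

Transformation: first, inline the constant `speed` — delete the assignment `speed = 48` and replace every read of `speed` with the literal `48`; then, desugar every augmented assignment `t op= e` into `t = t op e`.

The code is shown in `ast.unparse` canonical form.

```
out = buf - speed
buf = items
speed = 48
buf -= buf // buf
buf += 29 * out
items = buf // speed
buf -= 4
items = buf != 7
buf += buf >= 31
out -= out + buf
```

5

Transformed code:
out = buf - 48
buf = items
buf = buf - buf // buf
buf = buf + 29 * out
items = buf // 48
buf = buf - 4
items = buf != 7
buf = buf + (buf >= 31)
out = out - (out + buf)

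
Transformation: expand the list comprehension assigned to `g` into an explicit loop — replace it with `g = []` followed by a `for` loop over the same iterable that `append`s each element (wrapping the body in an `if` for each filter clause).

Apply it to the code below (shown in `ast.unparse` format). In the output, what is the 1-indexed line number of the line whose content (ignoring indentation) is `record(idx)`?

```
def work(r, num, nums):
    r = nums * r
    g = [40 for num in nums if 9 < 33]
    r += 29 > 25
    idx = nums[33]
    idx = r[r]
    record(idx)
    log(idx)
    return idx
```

10

Transformed code:
def work(r, num, nums):
    r = nums * r
    g = []
    for num in nums:
        if 9 < 33:
            g.append(40)
    r += 29 > 25
    idx = nums[33]
    idx = r[r]
    record(idx)
    log(idx)
    return idx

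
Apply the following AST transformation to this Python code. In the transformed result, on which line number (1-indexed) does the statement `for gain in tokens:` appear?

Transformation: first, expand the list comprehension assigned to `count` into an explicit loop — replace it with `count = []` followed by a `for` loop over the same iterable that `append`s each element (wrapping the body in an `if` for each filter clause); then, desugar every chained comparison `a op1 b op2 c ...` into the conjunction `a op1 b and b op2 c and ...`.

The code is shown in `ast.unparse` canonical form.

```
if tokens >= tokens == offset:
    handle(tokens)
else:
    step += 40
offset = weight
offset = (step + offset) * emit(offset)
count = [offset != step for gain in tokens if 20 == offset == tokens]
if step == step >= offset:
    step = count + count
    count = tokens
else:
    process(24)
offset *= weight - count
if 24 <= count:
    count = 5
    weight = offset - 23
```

Transformed code:
if tokens >= tokens and tokens == offset:
    handle(tokens)
else:
    step += 40
offset = weight
offset = (step + offset) * emit(offset)
count = []
for gain in tokens:
    if 20 == offset and offset == tokens:
        count.append(offset != step)
if step == step and step >= offset:
    step = count + count
    count = tokens
else:
    process(24)
offset *= weight - count
if 24 <= count:
    count = 5
    weight = offset - 23

8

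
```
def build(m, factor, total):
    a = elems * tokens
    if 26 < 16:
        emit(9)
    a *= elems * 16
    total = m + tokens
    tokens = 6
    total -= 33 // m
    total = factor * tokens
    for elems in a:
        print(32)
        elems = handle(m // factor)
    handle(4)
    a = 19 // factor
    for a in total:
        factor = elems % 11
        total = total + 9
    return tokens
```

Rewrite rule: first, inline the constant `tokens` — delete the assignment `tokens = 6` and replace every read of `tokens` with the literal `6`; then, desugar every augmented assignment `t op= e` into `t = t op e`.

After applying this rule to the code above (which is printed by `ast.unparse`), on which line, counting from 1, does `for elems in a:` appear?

9

Transformed code:
def build(m, factor, total):
    a = elems * 6
    if 26 < 16:
        emit(9)
    a = a * (elems * 16)
    total = m + 6
    total = total - 33 // m
    total = factor * 6
    for elems in a:
        print(32)
        elems = handle(m // factor)
    handle(4)
    a = 19 // factor
    for a in total:
        factor = elems % 11
        total = total + 9
    return 6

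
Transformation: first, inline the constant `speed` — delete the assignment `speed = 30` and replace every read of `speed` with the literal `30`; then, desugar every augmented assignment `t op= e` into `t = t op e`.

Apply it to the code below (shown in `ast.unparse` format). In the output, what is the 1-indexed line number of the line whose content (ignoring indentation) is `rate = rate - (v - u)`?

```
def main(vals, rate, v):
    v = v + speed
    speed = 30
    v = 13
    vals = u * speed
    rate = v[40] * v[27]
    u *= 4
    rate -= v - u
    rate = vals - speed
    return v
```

7

Transformed code:
def main(vals, rate, v):
    v = v + 30
    v = 13
    vals = u * 30
    rate = v[40] * v[27]
    u = u * 4
    rate = rate - (v - u)
    rate = vals - 30
    return v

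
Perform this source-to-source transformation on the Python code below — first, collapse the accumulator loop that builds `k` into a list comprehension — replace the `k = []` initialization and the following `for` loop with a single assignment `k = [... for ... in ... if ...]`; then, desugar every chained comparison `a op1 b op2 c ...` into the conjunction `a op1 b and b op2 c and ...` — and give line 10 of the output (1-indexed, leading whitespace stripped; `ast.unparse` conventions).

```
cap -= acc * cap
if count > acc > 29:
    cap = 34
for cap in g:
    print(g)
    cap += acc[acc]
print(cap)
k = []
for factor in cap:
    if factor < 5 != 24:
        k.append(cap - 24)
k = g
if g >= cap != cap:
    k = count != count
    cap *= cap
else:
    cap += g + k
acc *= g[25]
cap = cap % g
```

Transformed code:
cap -= acc * cap
if count > acc and acc > 29:
    cap = 34
for cap in g:
    print(g)
    cap += acc[acc]
print(cap)
k = [cap - 24 for factor in cap if factor < 5 and 5 != 24]
k = g
if g >= cap and cap != cap:
    k = count != count
    cap *= cap
else:
    cap += g + k
acc *= g[25]
cap = cap % g

if g >= cap and cap != cap:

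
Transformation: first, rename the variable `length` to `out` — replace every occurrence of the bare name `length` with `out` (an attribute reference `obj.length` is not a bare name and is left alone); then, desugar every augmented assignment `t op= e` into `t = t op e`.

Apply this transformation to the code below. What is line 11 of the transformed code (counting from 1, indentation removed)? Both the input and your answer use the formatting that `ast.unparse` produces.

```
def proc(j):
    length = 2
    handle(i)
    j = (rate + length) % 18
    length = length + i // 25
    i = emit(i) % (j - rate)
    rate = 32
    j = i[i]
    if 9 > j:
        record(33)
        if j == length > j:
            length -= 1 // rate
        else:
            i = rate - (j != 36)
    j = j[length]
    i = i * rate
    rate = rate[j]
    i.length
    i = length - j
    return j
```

Transformed code:
def proc(j):
    out = 2
    handle(i)
    j = (rate + out) % 18
    out = out + i // 25
    i = emit(i) % (j - rate)
    rate = 32
    j = i[i]
    if 9 > j:
        record(33)
        if j == out > j:
            out = out - 1 // rate
        else:
            i = rate - (j != 36)
    j = j[out]
    i = i * rate
    rate = rate[j]
    i.length
    i = out - j
    return j

if j == out > j:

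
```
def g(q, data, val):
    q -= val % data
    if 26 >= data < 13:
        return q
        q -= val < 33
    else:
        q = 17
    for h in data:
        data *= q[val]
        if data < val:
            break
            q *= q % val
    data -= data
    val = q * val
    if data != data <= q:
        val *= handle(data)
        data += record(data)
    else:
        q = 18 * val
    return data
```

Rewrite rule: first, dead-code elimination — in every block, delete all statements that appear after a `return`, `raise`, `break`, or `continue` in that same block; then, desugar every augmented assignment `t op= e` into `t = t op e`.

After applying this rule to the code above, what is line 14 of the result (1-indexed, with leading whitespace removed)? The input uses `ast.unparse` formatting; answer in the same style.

val = val * handle(data)

Transformed code:
def g(q, data, val):
    q = q - val % data
    if 26 >= data < 13:
        return q
    else:
        q = 17
    for h in data:
        data = data * q[val]
        if data < val:
            break
    data = data - data
    val = q * val
    if data != data <= q:
        val = val * handle(data)
        data = data + record(data)
    else:
        q = 18 * val
    return data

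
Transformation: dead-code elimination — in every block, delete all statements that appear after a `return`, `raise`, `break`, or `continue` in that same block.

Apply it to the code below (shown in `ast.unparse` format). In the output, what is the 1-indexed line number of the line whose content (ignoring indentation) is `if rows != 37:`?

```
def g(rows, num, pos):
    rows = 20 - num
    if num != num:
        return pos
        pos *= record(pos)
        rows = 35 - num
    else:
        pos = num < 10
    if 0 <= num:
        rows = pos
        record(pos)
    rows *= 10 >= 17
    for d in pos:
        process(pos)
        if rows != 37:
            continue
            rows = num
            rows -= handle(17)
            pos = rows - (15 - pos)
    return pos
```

13

Transformed code:
def g(rows, num, pos):
    rows = 20 - num
    if num != num:
        return pos
    else:
        pos = num < 10
    if 0 <= num:
        rows = pos
        record(pos)
    rows *= 10 >= 17
    for d in pos:
        process(pos)
        if rows != 37:
            continue
    return pos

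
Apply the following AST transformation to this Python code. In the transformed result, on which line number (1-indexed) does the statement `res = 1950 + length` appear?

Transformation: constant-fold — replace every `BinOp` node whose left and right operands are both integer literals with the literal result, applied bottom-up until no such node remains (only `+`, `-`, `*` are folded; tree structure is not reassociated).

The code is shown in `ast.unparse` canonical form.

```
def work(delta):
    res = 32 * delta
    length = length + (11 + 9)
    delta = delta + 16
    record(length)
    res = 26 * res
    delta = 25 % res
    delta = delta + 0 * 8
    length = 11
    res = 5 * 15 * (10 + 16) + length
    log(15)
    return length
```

10

Transformed code:
def work(delta):
    res = 32 * delta
    length = length + 20
    delta = delta + 16
    record(length)
    res = 26 * res
    delta = 25 % res
    delta = delta + 0
    length = 11
    res = 1950 + length
    log(15)
    return length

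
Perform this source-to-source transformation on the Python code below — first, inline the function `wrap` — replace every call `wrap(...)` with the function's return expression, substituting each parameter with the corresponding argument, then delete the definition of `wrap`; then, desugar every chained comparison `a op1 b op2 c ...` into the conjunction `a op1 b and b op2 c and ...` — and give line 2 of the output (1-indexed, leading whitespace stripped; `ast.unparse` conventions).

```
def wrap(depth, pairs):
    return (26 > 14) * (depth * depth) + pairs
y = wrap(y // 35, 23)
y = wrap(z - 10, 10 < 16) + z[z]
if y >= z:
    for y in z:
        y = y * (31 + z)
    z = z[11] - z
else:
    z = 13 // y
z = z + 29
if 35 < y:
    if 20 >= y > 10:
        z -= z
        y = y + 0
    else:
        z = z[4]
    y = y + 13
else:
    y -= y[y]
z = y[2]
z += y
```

y = (26 > 14) * ((z - 10) * (z - 10)) + (10 < 16) + z[z]

Transformed code:
y = (26 > 14) * (y // 35 * (y // 35)) + 23
y = (26 > 14) * ((z - 10) * (z - 10)) + (10 < 16) + z[z]
if y >= z:
    for y in z:
        y = y * (31 + z)
    z = z[11] - z
else:
    z = 13 // y
z = z + 29
if 35 < y:
    if 20 >= y and y > 10:
        z -= z
        y = y + 0
    else:
        z = z[4]
    y = y + 13
else:
    y -= y[y]
z = y[2]
z += y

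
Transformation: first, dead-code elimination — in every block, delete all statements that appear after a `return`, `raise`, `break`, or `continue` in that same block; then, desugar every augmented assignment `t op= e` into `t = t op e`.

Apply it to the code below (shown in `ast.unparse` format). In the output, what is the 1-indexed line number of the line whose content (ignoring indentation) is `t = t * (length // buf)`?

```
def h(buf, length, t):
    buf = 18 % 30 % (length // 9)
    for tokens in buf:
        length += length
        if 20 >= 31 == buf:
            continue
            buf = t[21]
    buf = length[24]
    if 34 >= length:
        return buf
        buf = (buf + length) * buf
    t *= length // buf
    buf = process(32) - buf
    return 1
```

Transformed code:
def h(buf, length, t):
    buf = 18 % 30 % (length // 9)
    for tokens in buf:
        length = length + length
        if 20 >= 31 == buf:
            continue
    buf = length[24]
    if 34 >= length:
        return buf
    t = t * (length // buf)
    buf = process(32) - buf
    return 1

10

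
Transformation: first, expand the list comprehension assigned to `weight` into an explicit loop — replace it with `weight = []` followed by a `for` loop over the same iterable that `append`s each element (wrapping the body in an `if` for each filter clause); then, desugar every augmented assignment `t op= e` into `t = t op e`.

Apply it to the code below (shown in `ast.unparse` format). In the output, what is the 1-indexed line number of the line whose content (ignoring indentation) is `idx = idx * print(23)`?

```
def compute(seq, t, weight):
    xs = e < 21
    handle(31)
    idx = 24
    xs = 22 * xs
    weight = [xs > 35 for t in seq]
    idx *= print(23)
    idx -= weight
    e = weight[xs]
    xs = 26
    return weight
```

Transformed code:
def compute(seq, t, weight):
    xs = e < 21
    handle(31)
    idx = 24
    xs = 22 * xs
    weight = []
    for t in seq:
        weight.append(xs > 35)
    idx = idx * print(23)
    idx = idx - weight
    e = weight[xs]
    xs = 26
    return weight

9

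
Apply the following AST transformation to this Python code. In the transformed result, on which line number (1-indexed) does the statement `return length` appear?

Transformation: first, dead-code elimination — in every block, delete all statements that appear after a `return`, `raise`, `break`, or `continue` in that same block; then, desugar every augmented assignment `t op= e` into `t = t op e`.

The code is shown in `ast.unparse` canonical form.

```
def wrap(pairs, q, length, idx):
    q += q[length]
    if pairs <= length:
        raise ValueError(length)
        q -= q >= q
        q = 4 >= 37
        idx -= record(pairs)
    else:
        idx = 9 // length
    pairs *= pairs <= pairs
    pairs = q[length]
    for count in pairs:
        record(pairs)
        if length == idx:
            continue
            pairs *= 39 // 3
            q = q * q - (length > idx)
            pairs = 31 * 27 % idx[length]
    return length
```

Transformed code:
def wrap(pairs, q, length, idx):
    q = q + q[length]
    if pairs <= length:
        raise ValueError(length)
    else:
        idx = 9 // length
    pairs = pairs * (pairs <= pairs)
    pairs = q[length]
    for count in pairs:
        record(pairs)
        if length == idx:
            continue
    return length

13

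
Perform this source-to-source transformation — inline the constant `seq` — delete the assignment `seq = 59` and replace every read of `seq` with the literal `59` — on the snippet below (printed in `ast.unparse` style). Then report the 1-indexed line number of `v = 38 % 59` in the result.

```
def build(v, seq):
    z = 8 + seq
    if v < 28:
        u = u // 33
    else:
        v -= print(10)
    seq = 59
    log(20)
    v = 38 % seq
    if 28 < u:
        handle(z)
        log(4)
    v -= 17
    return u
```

Transformed code:
def build(v, seq):
    z = 8 + 59
    if v < 28:
        u = u // 33
    else:
        v -= print(10)
    log(20)
    v = 38 % 59
    if 28 < u:
        handle(z)
        log(4)
    v -= 17
    return u

8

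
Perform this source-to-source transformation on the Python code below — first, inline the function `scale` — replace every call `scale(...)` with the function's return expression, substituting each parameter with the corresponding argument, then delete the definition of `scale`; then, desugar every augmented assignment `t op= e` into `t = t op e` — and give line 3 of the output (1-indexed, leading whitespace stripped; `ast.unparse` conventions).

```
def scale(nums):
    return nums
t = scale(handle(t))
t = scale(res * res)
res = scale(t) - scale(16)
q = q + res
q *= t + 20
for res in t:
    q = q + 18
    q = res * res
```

Transformed code:
t = handle(t)
t = res * res
res = t - 16
q = q + res
q = q * (t + 20)
for res in t:
    q = q + 18
    q = res * res

res = t - 16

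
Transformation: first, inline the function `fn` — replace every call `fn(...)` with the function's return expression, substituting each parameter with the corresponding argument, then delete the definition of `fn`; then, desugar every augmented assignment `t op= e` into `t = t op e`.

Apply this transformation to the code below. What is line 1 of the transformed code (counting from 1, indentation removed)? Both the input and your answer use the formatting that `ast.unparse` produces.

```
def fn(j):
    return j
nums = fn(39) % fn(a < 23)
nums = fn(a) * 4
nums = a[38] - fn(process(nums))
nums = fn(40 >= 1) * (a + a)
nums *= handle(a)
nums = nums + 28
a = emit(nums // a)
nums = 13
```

nums = 39 % (a < 23)

Transformed code:
nums = 39 % (a < 23)
nums = a * 4
nums = a[38] - process(nums)
nums = (40 >= 1) * (a + a)
nums = nums * handle(a)
nums = nums + 28
a = emit(nums // a)
nums = 13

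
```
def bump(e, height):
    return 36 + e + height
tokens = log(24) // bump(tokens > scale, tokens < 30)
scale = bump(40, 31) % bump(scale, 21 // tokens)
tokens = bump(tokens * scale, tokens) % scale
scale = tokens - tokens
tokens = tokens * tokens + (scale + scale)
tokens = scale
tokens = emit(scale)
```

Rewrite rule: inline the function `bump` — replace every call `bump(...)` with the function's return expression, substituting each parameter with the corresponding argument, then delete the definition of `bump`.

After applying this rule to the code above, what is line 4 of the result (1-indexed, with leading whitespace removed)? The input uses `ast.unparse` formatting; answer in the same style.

Transformed code:
tokens = log(24) // (36 + (tokens > scale) + (tokens < 30))
scale = (36 + 40 + 31) % (36 + scale + 21 // tokens)
tokens = (36 + tokens * scale + tokens) % scale
scale = tokens - tokens
tokens = tokens * tokens + (scale + scale)
tokens = scale
tokens = emit(scale)

scale = tokens - tokens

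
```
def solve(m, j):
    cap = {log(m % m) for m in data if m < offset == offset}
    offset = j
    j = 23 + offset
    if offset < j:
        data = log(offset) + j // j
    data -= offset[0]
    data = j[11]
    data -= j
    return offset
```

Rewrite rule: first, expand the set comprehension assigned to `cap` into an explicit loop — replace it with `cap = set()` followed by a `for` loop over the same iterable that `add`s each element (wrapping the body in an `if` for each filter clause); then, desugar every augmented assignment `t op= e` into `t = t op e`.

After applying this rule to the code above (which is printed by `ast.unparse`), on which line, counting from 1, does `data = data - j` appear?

Transformed code:
def solve(m, j):
    cap = set()
    for m in data:
        if m < offset == offset:
            cap.add(log(m % m))
    offset = j
    j = 23 + offset
    if offset < j:
        data = log(offset) + j // j
    data = data - offset[0]
    data = j[11]
    data = data - j
    return offset

12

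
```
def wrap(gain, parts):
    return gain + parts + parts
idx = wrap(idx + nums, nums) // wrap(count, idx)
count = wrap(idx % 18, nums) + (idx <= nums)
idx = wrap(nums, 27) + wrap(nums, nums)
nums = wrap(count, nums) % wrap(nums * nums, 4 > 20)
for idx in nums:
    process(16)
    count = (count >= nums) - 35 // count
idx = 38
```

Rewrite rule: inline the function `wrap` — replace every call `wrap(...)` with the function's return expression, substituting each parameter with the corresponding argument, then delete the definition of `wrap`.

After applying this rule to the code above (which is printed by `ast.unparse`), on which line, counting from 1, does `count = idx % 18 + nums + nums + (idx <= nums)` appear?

2

Transformed code:
idx = (idx + nums + nums + nums) // (count + idx + idx)
count = idx % 18 + nums + nums + (idx <= nums)
idx = nums + 27 + 27 + (nums + nums + nums)
nums = (count + nums + nums) % (nums * nums + (4 > 20) + (4 > 20))
for idx in nums:
    process(16)
    count = (count >= nums) - 35 // count
idx = 38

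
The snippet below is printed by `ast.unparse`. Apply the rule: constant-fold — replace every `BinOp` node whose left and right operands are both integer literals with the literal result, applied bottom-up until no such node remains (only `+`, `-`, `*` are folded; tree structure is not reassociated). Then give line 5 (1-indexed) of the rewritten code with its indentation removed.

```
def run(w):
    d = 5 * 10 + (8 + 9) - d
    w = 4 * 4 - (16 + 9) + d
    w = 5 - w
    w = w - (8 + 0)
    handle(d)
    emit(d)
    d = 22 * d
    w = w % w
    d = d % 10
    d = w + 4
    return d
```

w = w - 8

Transformed code:
def run(w):
    d = 67 - d
    w = -9 + d
    w = 5 - w
    w = w - 8
    handle(d)
    emit(d)
    d = 22 * d
    w = w % w
    d = d % 10
    d = w + 4
    return d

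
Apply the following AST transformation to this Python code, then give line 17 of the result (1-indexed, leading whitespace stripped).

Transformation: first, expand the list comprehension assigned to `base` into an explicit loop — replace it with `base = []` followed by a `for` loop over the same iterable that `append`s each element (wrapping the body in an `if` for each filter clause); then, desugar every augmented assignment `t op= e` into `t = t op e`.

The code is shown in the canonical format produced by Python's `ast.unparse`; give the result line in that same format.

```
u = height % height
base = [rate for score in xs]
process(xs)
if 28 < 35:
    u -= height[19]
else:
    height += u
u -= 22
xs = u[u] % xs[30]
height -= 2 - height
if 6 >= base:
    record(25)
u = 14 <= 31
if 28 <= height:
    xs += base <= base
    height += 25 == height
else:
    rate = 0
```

xs = xs + (base <= base)

Transformed code:
u = height % height
base = []
for score in xs:
    base.append(rate)
process(xs)
if 28 < 35:
    u = u - height[19]
else:
    height = height + u
u = u - 22
xs = u[u] % xs[30]
height = height - (2 - height)
if 6 >= base:
    record(25)
u = 14 <= 31
if 28 <= height:
    xs = xs + (base <= base)
    height = height + (25 == height)
else:
    rate = 0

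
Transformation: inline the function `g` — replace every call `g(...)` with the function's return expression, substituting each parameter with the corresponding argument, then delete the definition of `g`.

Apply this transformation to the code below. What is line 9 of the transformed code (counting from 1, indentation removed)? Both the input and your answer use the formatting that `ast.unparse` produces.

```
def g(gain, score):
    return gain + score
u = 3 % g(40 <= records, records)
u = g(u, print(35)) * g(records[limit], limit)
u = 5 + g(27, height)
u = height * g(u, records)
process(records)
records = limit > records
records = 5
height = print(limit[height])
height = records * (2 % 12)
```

Transformed code:
u = 3 % ((40 <= records) + records)
u = (u + print(35)) * (records[limit] + limit)
u = 5 + (27 + height)
u = height * (u + records)
process(records)
records = limit > records
records = 5
height = print(limit[height])
height = records * (2 % 12)

height = records * (2 % 12)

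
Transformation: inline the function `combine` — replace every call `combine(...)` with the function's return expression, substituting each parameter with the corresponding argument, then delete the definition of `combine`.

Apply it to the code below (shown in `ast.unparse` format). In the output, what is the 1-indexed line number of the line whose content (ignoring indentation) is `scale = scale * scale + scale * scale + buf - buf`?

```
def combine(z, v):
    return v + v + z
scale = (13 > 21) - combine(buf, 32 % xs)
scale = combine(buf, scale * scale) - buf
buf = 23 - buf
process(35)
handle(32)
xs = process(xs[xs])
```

2

Transformed code:
scale = (13 > 21) - (32 % xs + 32 % xs + buf)
scale = scale * scale + scale * scale + buf - buf
buf = 23 - buf
process(35)
handle(32)
xs = process(xs[xs])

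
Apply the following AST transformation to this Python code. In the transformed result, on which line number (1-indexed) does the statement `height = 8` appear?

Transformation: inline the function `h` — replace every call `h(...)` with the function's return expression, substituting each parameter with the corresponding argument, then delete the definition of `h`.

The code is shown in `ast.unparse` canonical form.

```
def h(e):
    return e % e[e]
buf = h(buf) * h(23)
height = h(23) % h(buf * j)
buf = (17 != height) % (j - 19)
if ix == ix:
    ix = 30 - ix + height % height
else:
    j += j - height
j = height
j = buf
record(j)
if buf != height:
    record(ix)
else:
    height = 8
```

Transformed code:
buf = buf % buf[buf] * (23 % 23[23])
height = 23 % 23[23] % (buf * j % (buf * j)[buf * j])
buf = (17 != height) % (j - 19)
if ix == ix:
    ix = 30 - ix + height % height
else:
    j += j - height
j = height
j = buf
record(j)
if buf != height:
    record(ix)
else:
    height = 8

14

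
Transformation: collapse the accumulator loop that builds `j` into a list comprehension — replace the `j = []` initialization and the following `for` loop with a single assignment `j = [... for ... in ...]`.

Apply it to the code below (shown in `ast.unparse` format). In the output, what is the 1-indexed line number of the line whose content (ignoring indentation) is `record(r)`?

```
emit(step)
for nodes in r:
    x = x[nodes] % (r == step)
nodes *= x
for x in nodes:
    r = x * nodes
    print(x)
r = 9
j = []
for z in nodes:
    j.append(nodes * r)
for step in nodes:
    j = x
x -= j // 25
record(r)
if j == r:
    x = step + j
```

13

Transformed code:
emit(step)
for nodes in r:
    x = x[nodes] % (r == step)
nodes *= x
for x in nodes:
    r = x * nodes
    print(x)
r = 9
j = [nodes * r for z in nodes]
for step in nodes:
    j = x
x -= j // 25
record(r)
if j == r:
    x = step + j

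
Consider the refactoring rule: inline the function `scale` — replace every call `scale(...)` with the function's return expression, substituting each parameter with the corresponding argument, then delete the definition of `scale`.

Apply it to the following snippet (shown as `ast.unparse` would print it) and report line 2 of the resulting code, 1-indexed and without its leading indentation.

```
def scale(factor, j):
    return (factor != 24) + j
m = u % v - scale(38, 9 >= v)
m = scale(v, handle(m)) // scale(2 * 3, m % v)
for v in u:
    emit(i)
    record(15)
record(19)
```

Transformed code:
m = u % v - ((38 != 24) + (9 >= v))
m = ((v != 24) + handle(m)) // ((2 * 3 != 24) + m % v)
for v in u:
    emit(i)
    record(15)
record(19)

m = ((v != 24) + handle(m)) // ((2 * 3 != 24) + m % v)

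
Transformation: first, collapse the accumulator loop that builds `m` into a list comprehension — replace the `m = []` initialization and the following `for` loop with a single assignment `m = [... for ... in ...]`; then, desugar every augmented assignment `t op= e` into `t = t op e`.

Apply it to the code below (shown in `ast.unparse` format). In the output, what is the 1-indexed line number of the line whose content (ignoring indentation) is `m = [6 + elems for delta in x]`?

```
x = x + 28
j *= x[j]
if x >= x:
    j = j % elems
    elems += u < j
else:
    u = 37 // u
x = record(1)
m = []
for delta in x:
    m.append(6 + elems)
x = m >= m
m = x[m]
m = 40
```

9

Transformed code:
x = x + 28
j = j * x[j]
if x >= x:
    j = j % elems
    elems = elems + (u < j)
else:
    u = 37 // u
x = record(1)
m = [6 + elems for delta in x]
x = m >= m
m = x[m]
m = 40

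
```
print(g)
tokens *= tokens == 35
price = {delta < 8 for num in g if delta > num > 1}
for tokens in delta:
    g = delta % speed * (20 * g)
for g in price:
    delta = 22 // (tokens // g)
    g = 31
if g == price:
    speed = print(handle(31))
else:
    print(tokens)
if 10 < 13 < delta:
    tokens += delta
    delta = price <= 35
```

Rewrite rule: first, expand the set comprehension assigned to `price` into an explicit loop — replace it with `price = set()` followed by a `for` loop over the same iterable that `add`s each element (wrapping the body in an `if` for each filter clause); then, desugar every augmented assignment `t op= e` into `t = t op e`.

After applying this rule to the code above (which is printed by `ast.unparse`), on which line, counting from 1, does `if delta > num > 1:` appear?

Transformed code:
print(g)
tokens = tokens * (tokens == 35)
price = set()
for num in g:
    if delta > num > 1:
        price.add(delta < 8)
for tokens in delta:
    g = delta % speed * (20 * g)
for g in price:
    delta = 22 // (tokens // g)
    g = 31
if g == price:
    speed = print(handle(31))
else:
    print(tokens)
if 10 < 13 < delta:
    tokens = tokens + delta
    delta = price <= 35

5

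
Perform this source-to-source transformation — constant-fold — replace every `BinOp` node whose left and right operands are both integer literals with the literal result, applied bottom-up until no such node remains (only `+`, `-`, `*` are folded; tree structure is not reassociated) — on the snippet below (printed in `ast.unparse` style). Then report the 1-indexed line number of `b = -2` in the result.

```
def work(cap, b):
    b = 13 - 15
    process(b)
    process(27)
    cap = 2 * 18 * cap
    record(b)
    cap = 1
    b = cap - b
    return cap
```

2

Transformed code:
def work(cap, b):
    b = -2
    process(b)
    process(27)
    cap = 36 * cap
    record(b)
    cap = 1
    b = cap - b
    return cap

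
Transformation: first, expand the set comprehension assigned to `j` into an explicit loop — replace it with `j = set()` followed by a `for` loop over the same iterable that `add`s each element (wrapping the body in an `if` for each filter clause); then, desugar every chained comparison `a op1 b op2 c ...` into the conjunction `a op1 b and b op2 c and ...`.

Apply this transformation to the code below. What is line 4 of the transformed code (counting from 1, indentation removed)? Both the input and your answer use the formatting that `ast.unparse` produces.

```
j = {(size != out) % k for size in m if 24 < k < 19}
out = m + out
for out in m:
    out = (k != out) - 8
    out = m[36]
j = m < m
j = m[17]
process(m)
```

j.add((size != out) % k)

Transformed code:
j = set()
for size in m:
    if 24 < k and k < 19:
        j.add((size != out) % k)
out = m + out
for out in m:
    out = (k != out) - 8
    out = m[36]
j = m < m
j = m[17]
process(m)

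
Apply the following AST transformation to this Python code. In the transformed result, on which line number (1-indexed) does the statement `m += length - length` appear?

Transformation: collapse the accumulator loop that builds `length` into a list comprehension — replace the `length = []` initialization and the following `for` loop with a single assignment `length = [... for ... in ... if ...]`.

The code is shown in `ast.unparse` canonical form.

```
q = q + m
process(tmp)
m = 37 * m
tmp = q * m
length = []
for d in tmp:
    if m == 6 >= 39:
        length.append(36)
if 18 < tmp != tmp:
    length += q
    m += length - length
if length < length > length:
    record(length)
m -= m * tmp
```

8

Transformed code:
q = q + m
process(tmp)
m = 37 * m
tmp = q * m
length = [36 for d in tmp if m == 6 >= 39]
if 18 < tmp != tmp:
    length += q
    m += length - length
if length < length > length:
    record(length)
m -= m * tmp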